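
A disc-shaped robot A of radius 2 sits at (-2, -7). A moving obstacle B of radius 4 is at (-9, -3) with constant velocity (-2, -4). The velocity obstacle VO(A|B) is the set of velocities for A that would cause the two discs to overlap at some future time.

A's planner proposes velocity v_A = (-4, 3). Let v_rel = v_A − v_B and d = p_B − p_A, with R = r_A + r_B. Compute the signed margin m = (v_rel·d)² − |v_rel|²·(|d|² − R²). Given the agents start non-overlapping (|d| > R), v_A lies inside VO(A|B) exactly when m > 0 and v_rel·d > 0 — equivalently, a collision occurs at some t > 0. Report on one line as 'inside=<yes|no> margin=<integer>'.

d = (-7, 4),  |d|² = 65;  R = 2+4 = 6,  c = 65−6² = 29
v_rel = (-2, 7),  |v_rel|² = 53;  v_rel·d = (-2)·(-7) + (7)·(4) = 42
53·t² − 84·t + 29 = 0  ⇒  m = 42² − 53·29 = 227
m = 227 > 0,  v_rel·d = 42 > 0  ⇒  inside

inside=yes margin=227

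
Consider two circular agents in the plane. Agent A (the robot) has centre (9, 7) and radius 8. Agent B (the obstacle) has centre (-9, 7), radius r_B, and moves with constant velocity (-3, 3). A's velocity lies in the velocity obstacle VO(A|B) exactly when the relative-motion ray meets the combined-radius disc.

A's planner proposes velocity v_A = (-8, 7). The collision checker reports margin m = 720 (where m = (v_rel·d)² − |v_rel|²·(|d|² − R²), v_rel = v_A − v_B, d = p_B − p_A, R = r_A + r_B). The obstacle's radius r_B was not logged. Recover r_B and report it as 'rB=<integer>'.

m = 720
d = (-18, 0);  v_rel = (-5, 4),  |v_rel|² = 41
v_rel×d = (-5)·(0) − (4)·(-18) = 72
since m = R²·41 − 72²:  R² = (5184 + 720) / 41 = 144
R = √144 = 12  ⇒  r_B = 12 − 8 = 4

rB=4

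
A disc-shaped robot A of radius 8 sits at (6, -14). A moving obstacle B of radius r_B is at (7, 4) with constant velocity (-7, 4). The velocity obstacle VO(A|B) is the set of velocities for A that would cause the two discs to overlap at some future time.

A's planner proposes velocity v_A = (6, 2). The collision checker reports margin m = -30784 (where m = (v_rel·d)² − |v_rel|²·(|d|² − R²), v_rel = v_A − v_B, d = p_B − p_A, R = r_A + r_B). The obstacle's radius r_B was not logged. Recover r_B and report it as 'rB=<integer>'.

m = -30784
d = (1, 18);  v_rel = (13, -2),  |v_rel|² = 173
v_rel×d = (13)·(18) − (-2)·(1) = 236
since m = R²·173 − 236²:  R² = (55696 + -30784) / 173 = 144
R = √144 = 12  ⇒  r_B = 12 − 8 = 4

rB=4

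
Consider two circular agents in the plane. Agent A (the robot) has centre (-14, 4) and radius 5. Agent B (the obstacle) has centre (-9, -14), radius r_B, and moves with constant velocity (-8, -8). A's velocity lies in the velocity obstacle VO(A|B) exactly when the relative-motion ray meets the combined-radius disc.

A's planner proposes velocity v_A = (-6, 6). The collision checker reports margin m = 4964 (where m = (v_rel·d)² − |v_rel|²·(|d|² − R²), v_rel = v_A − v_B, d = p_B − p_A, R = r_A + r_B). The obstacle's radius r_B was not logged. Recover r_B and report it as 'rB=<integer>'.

m = 4964
d = (5, -18);  v_rel = (2, 14),  |v_rel|² = 200
v_rel×d = (2)·(-18) − (14)·(5) = -106
since m = R²·200 − (-106)²:  R² = (11236 + 4964) / 200 = 81
R = √81 = 9  ⇒  r_B = 9 − 5 = 4

rB=4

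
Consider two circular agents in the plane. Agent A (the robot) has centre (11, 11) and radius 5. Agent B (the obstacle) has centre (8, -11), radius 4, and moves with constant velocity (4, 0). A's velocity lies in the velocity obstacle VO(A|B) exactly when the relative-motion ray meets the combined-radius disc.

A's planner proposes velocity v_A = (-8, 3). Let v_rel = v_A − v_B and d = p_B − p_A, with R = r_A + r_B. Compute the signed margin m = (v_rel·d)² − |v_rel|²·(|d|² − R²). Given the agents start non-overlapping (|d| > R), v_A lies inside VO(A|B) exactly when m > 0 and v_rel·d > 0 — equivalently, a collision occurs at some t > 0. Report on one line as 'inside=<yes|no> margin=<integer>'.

d = (-3, -22),  |d|² = 493;  R = 5+4 = 9,  c = 493−9² = 412
v_rel = (-12, 3),  |v_rel|² = 153;  v_rel·d = (-12)·(-3) + (3)·(-22) = -30
153·t² + 60·t + 412 = 0  ⇒  m = (-30)² − 153·412 = -62136
m = -62136 < 0,  v_rel·d = -30 < 0  ⇒  outside

inside=no margin=-62136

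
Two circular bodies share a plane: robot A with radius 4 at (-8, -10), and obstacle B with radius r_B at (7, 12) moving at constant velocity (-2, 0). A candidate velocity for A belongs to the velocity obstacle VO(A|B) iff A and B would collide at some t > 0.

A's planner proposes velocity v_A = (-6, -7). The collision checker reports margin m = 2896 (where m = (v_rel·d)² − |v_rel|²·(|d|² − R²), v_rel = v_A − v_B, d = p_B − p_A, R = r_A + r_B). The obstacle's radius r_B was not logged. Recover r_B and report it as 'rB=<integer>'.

m = 2896
d = (15, 22);  v_rel = (-4, -7),  |v_rel|² = 65
v_rel×d = (-4)·(22) − (-7)·(15) = 17
since m = R²·65 − 17²:  R² = (289 + 2896) / 65 = 49
R = √49 = 7  ⇒  r_B = 7 − 4 = 3

rB=3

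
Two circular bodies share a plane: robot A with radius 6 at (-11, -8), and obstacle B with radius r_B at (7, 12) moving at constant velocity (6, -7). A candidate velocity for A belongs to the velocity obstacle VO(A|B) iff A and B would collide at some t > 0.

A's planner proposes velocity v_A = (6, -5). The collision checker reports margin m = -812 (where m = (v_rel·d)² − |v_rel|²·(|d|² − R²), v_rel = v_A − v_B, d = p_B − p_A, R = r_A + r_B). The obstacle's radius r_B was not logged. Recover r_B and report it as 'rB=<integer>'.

m = -812
d = (18, 20);  v_rel = (0, 2),  |v_rel|² = 4
v_rel×d = (0)·(20) − (2)·(18) = -36
since m = R²·4 − (-36)²:  R² = (1296 + -812) / 4 = 121
R = √121 = 11  ⇒  r_B = 11 − 6 = 5

rB=5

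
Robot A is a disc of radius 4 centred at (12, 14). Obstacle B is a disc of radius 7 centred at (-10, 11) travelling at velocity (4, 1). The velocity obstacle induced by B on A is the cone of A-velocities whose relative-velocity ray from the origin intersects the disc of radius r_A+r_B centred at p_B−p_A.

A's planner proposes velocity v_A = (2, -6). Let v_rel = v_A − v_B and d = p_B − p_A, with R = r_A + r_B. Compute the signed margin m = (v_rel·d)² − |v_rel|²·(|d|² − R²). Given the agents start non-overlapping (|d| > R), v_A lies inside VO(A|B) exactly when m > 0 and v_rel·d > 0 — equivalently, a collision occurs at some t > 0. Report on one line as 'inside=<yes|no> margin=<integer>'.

d = (-22, -3),  |d|² = 493;  R = 4+7 = 11,  c = 493−11² = 372
v_rel = (-2, -7),  |v_rel|² = 53;  v_rel·d = (-2)·(-22) + (-7)·(-3) = 65
53·t² − 130·t + 372 = 0  ⇒  m = 65² − 53·372 = -15491
m = -15491 < 0,  v_rel·d = 65 > 0  ⇒  outside

inside=no margin=-15491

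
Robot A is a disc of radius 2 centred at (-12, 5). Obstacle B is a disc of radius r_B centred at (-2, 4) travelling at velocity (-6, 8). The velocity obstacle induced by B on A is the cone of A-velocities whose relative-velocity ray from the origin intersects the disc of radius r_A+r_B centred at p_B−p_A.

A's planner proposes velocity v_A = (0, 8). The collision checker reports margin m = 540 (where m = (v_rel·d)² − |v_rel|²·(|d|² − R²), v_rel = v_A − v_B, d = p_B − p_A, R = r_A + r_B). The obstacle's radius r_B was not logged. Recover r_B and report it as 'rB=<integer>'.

m = 540
d = (10, -1);  v_rel = (6, 0),  |v_rel|² = 36
v_rel×d = (6)·(-1) − (0)·(10) = -6
since m = R²·36 − (-6)²:  R² = (36 + 540) / 36 = 16
R = √16 = 4  ⇒  r_B = 4 − 2 = 2

rB=2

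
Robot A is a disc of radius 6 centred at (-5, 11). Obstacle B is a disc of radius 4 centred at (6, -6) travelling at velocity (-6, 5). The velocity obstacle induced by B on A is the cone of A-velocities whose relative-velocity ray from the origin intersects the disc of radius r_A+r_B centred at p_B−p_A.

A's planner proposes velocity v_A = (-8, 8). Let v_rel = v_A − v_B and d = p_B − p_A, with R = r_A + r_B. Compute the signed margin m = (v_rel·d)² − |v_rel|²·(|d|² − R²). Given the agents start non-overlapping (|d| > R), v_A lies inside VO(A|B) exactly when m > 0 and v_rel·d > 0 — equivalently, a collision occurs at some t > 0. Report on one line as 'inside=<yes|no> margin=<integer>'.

d = (11, -17),  |d|² = 410;  R = 6+4 = 10,  c = 410−10² = 310
v_rel = (-2, 3),  |v_rel|² = 13;  v_rel·d = (-2)·(11) + (3)·(-17) = -73
13·t² + 146·t + 310 = 0  ⇒  m = (-73)² − 13·310 = 1299
m = 1299 > 0,  v_rel·d = -73 < 0  ⇒  outside

inside=no margin=1299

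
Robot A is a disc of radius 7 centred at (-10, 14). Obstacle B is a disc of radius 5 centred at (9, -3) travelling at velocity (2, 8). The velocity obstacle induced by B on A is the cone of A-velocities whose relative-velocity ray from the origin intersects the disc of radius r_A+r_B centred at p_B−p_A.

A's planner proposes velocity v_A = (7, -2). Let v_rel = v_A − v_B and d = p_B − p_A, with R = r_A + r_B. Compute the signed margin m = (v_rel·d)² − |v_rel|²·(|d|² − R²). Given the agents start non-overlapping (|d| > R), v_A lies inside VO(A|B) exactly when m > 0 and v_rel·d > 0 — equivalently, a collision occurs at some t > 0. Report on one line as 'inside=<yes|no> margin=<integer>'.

d = (19, -17),  |d|² = 650;  R = 7+5 = 12,  c = 650−12² = 506
v_rel = (5, -10),  |v_rel|² = 125;  v_rel·d = (5)·(19) + (-10)·(-17) = 265
125·t² − 530·t + 506 = 0  ⇒  m = 265² − 125·506 = 6975
m = 6975 > 0,  v_rel·d = 265 > 0  ⇒  inside

inside=yes margin=6975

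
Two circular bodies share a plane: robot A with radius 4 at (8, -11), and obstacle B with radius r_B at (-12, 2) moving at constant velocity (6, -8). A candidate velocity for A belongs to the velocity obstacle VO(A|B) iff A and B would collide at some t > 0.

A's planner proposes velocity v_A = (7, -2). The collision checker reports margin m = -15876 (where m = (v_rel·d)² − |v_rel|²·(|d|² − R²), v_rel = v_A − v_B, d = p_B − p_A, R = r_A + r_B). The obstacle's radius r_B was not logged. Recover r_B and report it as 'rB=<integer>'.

m = -15876
d = (-20, 13);  v_rel = (1, 6),  |v_rel|² = 37
v_rel×d = (1)·(13) − (6)·(-20) = 133
since m = R²·37 − 133²:  R² = (17689 + -15876) / 37 = 49
R = √49 = 7  ⇒  r_B = 7 − 4 = 3

rB=3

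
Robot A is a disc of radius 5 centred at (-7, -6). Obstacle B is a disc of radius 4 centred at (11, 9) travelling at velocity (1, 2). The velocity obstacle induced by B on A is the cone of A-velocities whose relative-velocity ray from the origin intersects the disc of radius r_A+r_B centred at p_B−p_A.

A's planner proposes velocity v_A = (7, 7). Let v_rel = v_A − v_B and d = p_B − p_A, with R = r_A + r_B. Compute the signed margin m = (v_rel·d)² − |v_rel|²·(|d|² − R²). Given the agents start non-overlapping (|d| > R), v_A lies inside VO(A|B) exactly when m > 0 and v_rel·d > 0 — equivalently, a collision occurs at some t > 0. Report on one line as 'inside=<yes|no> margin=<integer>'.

d = (18, 15),  |d|² = 549;  R = 5+4 = 9,  c = 549−9² = 468
v_rel = (6, 5),  |v_rel|² = 61;  v_rel·d = (6)·(18) + (5)·(15) = 183
61·t² − 366·t + 468 = 0  ⇒  m = 183² − 61·468 = 4941
m = 4941 > 0,  v_rel·d = 183 > 0  ⇒  inside

inside=yes margin=4941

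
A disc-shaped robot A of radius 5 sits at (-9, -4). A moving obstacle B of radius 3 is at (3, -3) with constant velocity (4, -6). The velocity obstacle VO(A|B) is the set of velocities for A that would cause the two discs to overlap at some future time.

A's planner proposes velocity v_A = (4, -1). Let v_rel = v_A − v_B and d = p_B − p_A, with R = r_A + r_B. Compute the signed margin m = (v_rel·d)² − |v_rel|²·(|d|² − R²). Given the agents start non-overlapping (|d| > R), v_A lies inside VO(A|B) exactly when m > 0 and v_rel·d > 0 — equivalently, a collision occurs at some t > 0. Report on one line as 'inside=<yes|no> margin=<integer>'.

d = (12, 1),  |d|² = 145;  R = 5+3 = 8,  c = 145−8² = 81
v_rel = (0, 5),  |v_rel|² = 25;  v_rel·d = (0)·(12) + (5)·(1) = 5
25·t² − 10·t + 81 = 0  ⇒  m = 5² − 25·81 = -2000
m = -2000 < 0,  v_rel·d = 5 > 0  ⇒  outside

inside=no margin=-2000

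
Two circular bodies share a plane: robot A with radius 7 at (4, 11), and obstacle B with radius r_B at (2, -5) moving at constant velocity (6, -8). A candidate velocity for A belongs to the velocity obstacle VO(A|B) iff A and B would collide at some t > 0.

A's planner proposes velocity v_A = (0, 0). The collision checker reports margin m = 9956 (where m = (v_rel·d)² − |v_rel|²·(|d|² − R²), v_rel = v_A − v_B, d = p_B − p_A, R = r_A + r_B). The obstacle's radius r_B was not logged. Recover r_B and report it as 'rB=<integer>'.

m = 9956
d = (-2, -16);  v_rel = (-6, 8),  |v_rel|² = 100
v_rel×d = (-6)·(-16) − (8)·(-2) = 112
since m = R²·100 − 112²:  R² = (12544 + 9956) / 100 = 225
R = √225 = 15  ⇒  r_B = 15 − 7 = 8

rB=8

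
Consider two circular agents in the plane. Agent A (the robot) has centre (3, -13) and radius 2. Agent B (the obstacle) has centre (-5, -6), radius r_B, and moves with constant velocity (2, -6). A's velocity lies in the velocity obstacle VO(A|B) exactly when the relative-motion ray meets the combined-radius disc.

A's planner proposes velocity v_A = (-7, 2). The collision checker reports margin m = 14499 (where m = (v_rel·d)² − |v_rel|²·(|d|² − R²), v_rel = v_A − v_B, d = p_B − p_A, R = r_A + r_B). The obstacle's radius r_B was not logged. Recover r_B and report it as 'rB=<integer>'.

m = 14499
d = (-8, 7);  v_rel = (-9, 8),  |v_rel|² = 145
v_rel×d = (-9)·(7) − (8)·(-8) = 1
since m = R²·145 − 1²:  R² = (1 + 14499) / 145 = 100
R = √100 = 10  ⇒  r_B = 10 − 2 = 8

rB=8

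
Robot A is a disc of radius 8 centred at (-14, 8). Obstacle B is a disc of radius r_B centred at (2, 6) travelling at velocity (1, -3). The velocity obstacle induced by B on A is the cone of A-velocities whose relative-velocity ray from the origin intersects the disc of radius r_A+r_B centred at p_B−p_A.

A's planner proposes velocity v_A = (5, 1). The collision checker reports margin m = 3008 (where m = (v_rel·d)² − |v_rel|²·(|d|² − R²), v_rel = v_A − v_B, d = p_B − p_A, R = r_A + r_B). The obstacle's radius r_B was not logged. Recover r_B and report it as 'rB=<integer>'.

m = 3008
d = (16, -2);  v_rel = (4, 4),  |v_rel|² = 32
v_rel×d = (4)·(-2) − (4)·(16) = -72
since m = R²·32 − (-72)²:  R² = (5184 + 3008) / 32 = 256
R = √256 = 16  ⇒  r_B = 16 − 8 = 8

rB=8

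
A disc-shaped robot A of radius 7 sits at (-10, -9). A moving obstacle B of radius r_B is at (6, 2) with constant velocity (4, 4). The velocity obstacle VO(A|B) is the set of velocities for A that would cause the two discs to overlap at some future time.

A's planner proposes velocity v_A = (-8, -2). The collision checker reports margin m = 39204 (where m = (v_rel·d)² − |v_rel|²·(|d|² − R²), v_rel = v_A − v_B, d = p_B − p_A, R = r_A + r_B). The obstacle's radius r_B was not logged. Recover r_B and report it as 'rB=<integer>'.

m = 39204
d = (16, 11);  v_rel = (-12, -6),  |v_rel|² = 180
v_rel×d = (-12)·(11) − (-6)·(16) = -36
since m = R²·180 − (-36)²:  R² = (1296 + 39204) / 180 = 225
R = √225 = 15  ⇒  r_B = 15 − 7 = 8

rB=8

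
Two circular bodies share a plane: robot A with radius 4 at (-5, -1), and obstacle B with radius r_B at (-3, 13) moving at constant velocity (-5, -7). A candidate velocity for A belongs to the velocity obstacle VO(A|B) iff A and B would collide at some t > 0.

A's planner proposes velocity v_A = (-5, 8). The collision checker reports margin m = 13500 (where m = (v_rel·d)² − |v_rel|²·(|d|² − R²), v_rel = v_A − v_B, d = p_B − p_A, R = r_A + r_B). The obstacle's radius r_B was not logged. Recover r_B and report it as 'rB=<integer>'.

m = 13500
d = (2, 14);  v_rel = (0, 15),  |v_rel|² = 225
v_rel×d = (0)·(14) − (15)·(2) = -30
since m = R²·225 − (-30)²:  R² = (900 + 13500) / 225 = 64
R = √64 = 8  ⇒  r_B = 8 − 4 = 4

rB=4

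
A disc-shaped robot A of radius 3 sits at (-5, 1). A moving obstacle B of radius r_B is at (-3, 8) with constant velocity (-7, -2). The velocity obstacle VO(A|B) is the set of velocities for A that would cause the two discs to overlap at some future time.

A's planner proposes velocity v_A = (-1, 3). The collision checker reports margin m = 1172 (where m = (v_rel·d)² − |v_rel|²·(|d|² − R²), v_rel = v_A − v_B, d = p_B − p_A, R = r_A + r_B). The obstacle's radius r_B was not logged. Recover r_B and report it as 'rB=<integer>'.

m = 1172
d = (2, 7);  v_rel = (6, 5),  |v_rel|² = 61
v_rel×d = (6)·(7) − (5)·(2) = 32
since m = R²·61 − 32²:  R² = (1024 + 1172) / 61 = 36
R = √36 = 6  ⇒  r_B = 6 − 3 = 3

rB=3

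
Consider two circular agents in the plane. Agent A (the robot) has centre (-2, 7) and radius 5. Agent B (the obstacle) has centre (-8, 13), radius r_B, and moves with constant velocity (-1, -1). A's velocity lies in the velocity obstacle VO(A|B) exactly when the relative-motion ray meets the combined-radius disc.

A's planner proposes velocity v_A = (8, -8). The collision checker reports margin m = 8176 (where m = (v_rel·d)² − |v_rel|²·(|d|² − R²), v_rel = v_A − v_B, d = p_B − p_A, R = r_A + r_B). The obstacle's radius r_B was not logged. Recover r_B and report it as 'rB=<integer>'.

m = 8176
d = (-6, 6);  v_rel = (9, -7),  |v_rel|² = 130
v_rel×d = (9)·(6) − (-7)·(-6) = 12
since m = R²·130 − 12²:  R² = (144 + 8176) / 130 = 64
R = √64 = 8  ⇒  r_B = 8 − 5 = 3

rB=3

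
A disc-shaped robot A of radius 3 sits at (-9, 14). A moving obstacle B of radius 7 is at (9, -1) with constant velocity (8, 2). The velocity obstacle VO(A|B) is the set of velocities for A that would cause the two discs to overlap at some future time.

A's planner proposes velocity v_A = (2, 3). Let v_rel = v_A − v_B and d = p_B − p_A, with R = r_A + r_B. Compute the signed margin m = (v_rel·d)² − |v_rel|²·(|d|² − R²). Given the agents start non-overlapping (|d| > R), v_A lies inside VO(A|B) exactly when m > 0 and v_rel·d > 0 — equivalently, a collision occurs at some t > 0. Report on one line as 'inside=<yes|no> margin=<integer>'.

d = (18, -15),  |d|² = 549;  R = 3+7 = 10,  c = 549−10² = 449
v_rel = (-6, 1),  |v_rel|² = 37;  v_rel·d = (-6)·(18) + (1)·(-15) = -123
37·t² + 246·t + 449 = 0  ⇒  m = (-123)² − 37·449 = -1484
m = -1484 < 0,  v_rel·d = -123 < 0  ⇒  outside

inside=no margin=-1484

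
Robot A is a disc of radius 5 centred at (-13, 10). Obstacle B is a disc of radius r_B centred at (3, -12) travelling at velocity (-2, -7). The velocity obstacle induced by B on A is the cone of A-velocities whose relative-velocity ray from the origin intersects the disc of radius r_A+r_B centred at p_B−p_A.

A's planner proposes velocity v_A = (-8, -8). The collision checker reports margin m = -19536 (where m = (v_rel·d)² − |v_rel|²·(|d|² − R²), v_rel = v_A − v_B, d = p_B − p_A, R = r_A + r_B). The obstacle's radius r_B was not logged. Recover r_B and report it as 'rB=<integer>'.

m = -19536
d = (16, -22);  v_rel = (-6, -1),  |v_rel|² = 37
v_rel×d = (-6)·(-22) − (-1)·(16) = 148
since m = R²·37 − 148²:  R² = (21904 + -19536) / 37 = 64
R = √64 = 8  ⇒  r_B = 8 − 5 = 3

rB=3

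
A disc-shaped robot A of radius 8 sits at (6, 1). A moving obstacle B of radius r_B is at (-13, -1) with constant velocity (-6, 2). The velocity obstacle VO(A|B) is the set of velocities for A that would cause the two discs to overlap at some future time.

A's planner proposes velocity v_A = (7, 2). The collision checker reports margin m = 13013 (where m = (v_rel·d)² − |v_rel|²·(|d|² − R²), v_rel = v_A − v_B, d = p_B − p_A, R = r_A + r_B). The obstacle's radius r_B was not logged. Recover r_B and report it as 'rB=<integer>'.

m = 13013
d = (-19, -2);  v_rel = (13, 0),  |v_rel|² = 169
v_rel×d = (13)·(-2) − (0)·(-19) = -26
since m = R²·169 − (-26)²:  R² = (676 + 13013) / 169 = 81
R = √81 = 9  ⇒  r_B = 9 − 8 = 1

rB=1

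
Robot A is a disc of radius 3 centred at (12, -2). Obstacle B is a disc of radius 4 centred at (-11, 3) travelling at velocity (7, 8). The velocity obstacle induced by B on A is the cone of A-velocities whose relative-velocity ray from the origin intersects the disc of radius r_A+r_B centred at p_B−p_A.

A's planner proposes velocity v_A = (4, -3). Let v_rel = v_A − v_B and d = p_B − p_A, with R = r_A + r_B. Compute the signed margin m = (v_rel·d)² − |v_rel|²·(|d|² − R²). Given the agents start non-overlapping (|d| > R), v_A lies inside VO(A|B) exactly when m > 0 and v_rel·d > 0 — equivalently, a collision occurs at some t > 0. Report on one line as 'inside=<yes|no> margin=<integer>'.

d = (-23, 5),  |d|² = 554;  R = 3+4 = 7,  c = 554−7² = 505
v_rel = (-3, -11),  |v_rel|² = 130;  v_rel·d = (-3)·(-23) + (-11)·(5) = 14
130·t² − 28·t + 505 = 0  ⇒  m = 14² − 130·505 = -65454
m = -65454 < 0,  v_rel·d = 14 > 0  ⇒  outside

inside=no margin=-65454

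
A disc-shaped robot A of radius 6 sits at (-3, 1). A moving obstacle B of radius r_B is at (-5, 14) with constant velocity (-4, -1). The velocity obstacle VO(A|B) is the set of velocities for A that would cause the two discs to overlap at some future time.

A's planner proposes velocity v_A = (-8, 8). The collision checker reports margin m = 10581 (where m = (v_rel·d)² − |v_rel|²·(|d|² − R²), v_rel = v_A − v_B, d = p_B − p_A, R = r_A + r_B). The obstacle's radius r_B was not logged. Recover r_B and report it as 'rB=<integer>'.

m = 10581
d = (-2, 13);  v_rel = (-4, 9),  |v_rel|² = 97
v_rel×d = (-4)·(13) − (9)·(-2) = -34
since m = R²·97 − (-34)²:  R² = (1156 + 10581) / 97 = 121
R = √121 = 11  ⇒  r_B = 11 − 6 = 5

rB=5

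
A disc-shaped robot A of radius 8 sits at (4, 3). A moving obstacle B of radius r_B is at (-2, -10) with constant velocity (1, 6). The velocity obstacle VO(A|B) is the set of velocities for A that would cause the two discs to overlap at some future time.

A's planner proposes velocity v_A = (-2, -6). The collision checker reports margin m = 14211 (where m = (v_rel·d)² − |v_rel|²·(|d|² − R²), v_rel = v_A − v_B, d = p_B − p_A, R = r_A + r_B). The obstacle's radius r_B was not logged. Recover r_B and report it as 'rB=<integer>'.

m = 14211
d = (-6, -13);  v_rel = (-3, -12),  |v_rel|² = 153
v_rel×d = (-3)·(-13) − (-12)·(-6) = -33
since m = R²·153 − (-33)²:  R² = (1089 + 14211) / 153 = 100
R = √100 = 10  ⇒  r_B = 10 − 8 = 2

rB=2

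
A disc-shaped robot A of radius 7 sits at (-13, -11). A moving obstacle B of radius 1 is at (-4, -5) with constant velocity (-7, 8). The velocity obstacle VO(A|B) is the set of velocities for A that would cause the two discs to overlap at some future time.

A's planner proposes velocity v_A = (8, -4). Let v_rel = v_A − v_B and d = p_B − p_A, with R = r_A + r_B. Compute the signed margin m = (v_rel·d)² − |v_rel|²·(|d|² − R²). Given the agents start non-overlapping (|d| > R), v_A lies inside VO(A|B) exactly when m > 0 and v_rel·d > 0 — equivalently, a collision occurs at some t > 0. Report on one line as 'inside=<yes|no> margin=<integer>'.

d = (9, 6),  |d|² = 117;  R = 7+1 = 8,  c = 117−8² = 53
v_rel = (15, -12),  |v_rel|² = 369;  v_rel·d = (15)·(9) + (-12)·(6) = 63
369·t² − 126·t + 53 = 0  ⇒  m = 63² − 369·53 = -15588
m = -15588 < 0,  v_rel·d = 63 > 0  ⇒  outside

inside=no margin=-15588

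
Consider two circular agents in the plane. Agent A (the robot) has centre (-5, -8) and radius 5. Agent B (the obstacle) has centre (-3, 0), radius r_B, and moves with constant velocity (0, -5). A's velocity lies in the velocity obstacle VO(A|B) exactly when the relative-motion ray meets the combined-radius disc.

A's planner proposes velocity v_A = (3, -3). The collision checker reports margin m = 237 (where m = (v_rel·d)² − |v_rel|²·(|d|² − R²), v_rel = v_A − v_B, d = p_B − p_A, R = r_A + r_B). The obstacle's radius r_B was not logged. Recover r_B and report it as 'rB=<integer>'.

m = 237
d = (2, 8);  v_rel = (3, 2),  |v_rel|² = 13
v_rel×d = (3)·(8) − (2)·(2) = 20
since m = R²·13 − 20²:  R² = (400 + 237) / 13 = 49
R = √49 = 7  ⇒  r_B = 7 − 5 = 2

rB=2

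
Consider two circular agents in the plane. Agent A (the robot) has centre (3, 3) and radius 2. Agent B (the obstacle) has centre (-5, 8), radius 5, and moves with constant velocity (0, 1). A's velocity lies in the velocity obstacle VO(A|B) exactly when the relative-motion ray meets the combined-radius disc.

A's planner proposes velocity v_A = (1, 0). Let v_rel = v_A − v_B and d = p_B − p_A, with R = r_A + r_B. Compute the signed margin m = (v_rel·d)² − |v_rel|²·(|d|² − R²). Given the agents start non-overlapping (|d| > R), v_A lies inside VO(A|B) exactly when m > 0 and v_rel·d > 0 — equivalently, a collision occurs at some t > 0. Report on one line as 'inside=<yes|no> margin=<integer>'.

d = (-8, 5),  |d|² = 89;  R = 2+5 = 7,  c = 89−7² = 40
v_rel = (1, -1),  |v_rel|² = 2;  v_rel·d = (1)·(-8) + (-1)·(5) = -13
2·t² + 26·t + 40 = 0  ⇒  m = (-13)² − 2·40 = 89
m = 89 > 0,  v_rel·d = -13 < 0  ⇒  outside

inside=no margin=89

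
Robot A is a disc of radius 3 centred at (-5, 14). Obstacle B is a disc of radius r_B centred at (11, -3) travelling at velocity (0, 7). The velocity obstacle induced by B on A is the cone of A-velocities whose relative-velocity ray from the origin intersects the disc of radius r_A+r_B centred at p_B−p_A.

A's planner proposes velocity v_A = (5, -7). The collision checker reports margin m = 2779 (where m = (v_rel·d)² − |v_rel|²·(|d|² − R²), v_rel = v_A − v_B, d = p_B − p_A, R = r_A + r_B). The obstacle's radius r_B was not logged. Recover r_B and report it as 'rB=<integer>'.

m = 2779
d = (16, -17);  v_rel = (5, -14),  |v_rel|² = 221
v_rel×d = (5)·(-17) − (-14)·(16) = 139
since m = R²·221 − 139²:  R² = (19321 + 2779) / 221 = 100
R = √100 = 10  ⇒  r_B = 10 − 3 = 7

rB=7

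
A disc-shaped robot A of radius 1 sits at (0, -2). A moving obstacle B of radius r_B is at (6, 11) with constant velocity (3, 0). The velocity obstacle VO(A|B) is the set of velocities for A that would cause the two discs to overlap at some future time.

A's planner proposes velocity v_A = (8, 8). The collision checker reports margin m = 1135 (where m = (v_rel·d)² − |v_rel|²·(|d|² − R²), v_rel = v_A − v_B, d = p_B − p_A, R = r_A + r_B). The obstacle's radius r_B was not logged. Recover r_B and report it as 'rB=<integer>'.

m = 1135
d = (6, 13);  v_rel = (5, 8),  |v_rel|² = 89
v_rel×d = (5)·(13) − (8)·(6) = 17
since m = R²·89 − 17²:  R² = (289 + 1135) / 89 = 16
R = √16 = 4  ⇒  r_B = 4 − 1 = 3

rB=3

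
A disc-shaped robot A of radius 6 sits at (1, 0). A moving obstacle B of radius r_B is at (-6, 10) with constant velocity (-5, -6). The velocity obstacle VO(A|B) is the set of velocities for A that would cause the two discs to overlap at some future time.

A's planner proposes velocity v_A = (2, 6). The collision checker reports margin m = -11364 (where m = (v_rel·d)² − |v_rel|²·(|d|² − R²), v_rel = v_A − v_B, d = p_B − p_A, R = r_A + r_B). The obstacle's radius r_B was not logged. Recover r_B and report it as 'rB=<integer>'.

m = -11364
d = (-7, 10);  v_rel = (7, 12),  |v_rel|² = 193
v_rel×d = (7)·(10) − (12)·(-7) = 154
since m = R²·193 − 154²:  R² = (23716 + -11364) / 193 = 64
R = √64 = 8  ⇒  r_B = 8 − 6 = 2

rB=2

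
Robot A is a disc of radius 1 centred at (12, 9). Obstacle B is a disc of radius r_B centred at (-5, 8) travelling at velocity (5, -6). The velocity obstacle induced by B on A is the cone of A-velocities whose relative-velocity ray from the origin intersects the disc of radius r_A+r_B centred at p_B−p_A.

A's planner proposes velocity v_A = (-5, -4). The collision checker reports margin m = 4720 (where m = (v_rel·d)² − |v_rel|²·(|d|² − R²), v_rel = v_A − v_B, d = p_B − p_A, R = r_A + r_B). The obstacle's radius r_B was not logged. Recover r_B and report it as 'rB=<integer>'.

m = 4720
d = (-17, -1);  v_rel = (-10, 2),  |v_rel|² = 104
v_rel×d = (-10)·(-1) − (2)·(-17) = 44
since m = R²·104 − 44²:  R² = (1936 + 4720) / 104 = 64
R = √64 = 8  ⇒  r_B = 8 − 1 = 7

rB=7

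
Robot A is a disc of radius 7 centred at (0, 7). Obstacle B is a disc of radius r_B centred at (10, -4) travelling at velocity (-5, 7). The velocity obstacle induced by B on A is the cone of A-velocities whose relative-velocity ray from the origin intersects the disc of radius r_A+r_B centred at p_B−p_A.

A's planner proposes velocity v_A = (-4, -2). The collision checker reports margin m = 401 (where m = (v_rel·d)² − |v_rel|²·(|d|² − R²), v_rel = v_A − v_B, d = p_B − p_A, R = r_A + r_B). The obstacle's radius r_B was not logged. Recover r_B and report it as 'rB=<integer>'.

m = 401
d = (10, -11);  v_rel = (1, -9),  |v_rel|² = 82
v_rel×d = (1)·(-11) − (-9)·(10) = 79
since m = R²·82 − 79²:  R² = (6241 + 401) / 82 = 81
R = √81 = 9  ⇒  r_B = 9 − 7 = 2

rB=2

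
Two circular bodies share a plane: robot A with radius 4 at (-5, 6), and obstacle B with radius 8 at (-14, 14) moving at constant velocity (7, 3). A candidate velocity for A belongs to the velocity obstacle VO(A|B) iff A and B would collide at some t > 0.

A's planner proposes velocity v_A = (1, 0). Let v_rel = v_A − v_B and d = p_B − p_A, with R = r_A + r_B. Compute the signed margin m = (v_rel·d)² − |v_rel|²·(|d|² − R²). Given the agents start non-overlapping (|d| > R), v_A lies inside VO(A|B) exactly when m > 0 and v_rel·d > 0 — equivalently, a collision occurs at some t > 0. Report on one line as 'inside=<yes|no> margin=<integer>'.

d = (-9, 8),  |d|² = 145;  R = 4+8 = 12,  c = 145−12² = 1
v_rel = (-6, -3),  |v_rel|² = 45;  v_rel·d = (-6)·(-9) + (-3)·(8) = 30
45·t² − 60·t + 1 = 0  ⇒  m = 30² − 45·1 = 855
m = 855 > 0,  v_rel·d = 30 > 0  ⇒  inside

inside=yes margin=855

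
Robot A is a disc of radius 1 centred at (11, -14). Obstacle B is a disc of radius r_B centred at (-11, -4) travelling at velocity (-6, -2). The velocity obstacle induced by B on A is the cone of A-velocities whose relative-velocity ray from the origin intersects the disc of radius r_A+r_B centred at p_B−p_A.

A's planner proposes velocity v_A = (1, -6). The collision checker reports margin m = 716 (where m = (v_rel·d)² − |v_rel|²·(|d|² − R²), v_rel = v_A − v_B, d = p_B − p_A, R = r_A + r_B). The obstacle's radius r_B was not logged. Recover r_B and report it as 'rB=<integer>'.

m = 716
d = (-22, 10);  v_rel = (7, -4),  |v_rel|² = 65
v_rel×d = (7)·(10) − (-4)·(-22) = -18
since m = R²·65 − (-18)²:  R² = (324 + 716) / 65 = 16
R = √16 = 4  ⇒  r_B = 4 − 1 = 3

rB=3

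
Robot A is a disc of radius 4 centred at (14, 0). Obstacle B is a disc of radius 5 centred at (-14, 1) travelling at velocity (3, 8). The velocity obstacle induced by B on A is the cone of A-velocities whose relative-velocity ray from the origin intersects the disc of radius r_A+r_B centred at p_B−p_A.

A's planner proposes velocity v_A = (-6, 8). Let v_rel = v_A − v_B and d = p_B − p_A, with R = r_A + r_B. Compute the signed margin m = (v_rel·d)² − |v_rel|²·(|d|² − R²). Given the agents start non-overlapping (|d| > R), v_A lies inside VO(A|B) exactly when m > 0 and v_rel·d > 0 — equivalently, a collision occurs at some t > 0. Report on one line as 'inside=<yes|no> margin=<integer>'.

d = (-28, 1),  |d|² = 785;  R = 4+5 = 9,  c = 785−9² = 704
v_rel = (-9, 0),  |v_rel|² = 81;  v_rel·d = (-9)·(-28) + (0)·(1) = 252
81·t² − 504·t + 704 = 0  ⇒  m = 252² − 81·704 = 6480
m = 6480 > 0,  v_rel·d = 252 > 0  ⇒  inside

inside=yes margin=6480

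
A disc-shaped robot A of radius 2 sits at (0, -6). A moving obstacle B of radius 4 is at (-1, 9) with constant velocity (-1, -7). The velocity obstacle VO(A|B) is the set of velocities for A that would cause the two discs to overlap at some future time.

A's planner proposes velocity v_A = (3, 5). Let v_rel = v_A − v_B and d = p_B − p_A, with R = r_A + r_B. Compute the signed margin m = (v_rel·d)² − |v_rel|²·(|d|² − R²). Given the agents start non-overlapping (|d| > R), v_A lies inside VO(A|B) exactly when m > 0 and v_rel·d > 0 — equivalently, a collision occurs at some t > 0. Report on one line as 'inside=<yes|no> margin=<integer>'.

d = (-1, 15),  |d|² = 226;  R = 2+4 = 6,  c = 226−6² = 190
v_rel = (4, 12),  |v_rel|² = 160;  v_rel·d = (4)·(-1) + (12)·(15) = 176
160·t² − 352·t + 190 = 0  ⇒  m = 176² − 160·190 = 576
m = 576 > 0,  v_rel·d = 176 > 0  ⇒  inside

inside=yes margin=576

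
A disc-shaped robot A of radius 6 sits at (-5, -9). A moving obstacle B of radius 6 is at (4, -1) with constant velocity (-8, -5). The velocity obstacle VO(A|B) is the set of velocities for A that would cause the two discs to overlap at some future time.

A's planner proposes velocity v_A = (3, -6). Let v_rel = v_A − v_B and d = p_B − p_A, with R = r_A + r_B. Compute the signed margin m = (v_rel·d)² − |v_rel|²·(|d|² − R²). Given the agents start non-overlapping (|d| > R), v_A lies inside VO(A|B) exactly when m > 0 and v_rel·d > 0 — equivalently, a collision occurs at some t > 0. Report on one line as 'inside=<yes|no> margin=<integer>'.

d = (9, 8),  |d|² = 145;  R = 6+6 = 12,  c = 145−12² = 1
v_rel = (11, -1),  |v_rel|² = 122;  v_rel·d = (11)·(9) + (-1)·(8) = 91
122·t² − 182·t + 1 = 0  ⇒  m = 91² − 122·1 = 8159
m = 8159 > 0,  v_rel·d = 91 > 0  ⇒  inside

inside=yes margin=8159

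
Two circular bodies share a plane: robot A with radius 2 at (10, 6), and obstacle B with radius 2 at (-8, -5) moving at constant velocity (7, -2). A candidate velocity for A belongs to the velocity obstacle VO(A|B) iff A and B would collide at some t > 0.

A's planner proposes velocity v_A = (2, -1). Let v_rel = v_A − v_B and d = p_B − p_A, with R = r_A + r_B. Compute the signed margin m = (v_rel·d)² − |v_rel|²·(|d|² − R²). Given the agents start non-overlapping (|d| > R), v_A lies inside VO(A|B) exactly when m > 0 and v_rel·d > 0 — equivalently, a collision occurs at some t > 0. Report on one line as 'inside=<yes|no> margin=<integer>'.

d = (-18, -11),  |d|² = 445;  R = 2+2 = 4,  c = 445−4² = 429
v_rel = (-5, 1),  |v_rel|² = 26;  v_rel·d = (-5)·(-18) + (1)·(-11) = 79
26·t² − 158·t + 429 = 0  ⇒  m = 79² − 26·429 = -4913
m = -4913 < 0,  v_rel·d = 79 > 0  ⇒  outside

inside=no margin=-4913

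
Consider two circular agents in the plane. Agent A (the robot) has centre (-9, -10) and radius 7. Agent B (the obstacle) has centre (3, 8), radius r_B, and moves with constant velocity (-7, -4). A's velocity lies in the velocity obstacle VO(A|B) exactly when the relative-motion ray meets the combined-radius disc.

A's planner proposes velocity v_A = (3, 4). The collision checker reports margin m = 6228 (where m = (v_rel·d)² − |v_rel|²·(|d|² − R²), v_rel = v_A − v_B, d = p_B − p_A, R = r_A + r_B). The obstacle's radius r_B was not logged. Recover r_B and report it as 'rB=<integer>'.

m = 6228
d = (12, 18);  v_rel = (10, 8),  |v_rel|² = 164
v_rel×d = (10)·(18) − (8)·(12) = 84
since m = R²·164 − 84²:  R² = (7056 + 6228) / 164 = 81
R = √81 = 9  ⇒  r_B = 9 − 7 = 2

rB=2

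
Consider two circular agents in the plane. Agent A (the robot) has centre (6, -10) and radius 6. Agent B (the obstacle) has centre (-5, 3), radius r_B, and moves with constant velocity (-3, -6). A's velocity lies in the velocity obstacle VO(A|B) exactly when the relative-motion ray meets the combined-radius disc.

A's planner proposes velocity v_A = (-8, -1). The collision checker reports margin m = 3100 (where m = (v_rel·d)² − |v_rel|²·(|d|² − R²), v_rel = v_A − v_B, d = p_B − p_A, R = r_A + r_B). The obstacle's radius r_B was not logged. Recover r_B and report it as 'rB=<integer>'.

m = 3100
d = (-11, 13);  v_rel = (-5, 5),  |v_rel|² = 50
v_rel×d = (-5)·(13) − (5)·(-11) = -10
since m = R²·50 − (-10)²:  R² = (100 + 3100) / 50 = 64
R = √64 = 8  ⇒  r_B = 8 − 6 = 2

rB=2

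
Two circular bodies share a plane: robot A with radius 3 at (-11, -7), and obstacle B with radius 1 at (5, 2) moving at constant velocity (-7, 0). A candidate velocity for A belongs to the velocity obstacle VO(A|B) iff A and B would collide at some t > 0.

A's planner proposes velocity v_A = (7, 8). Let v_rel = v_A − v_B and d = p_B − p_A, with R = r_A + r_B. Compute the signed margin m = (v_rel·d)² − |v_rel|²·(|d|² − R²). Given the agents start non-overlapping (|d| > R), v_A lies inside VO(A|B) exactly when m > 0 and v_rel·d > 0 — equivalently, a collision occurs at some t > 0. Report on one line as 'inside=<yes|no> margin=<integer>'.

d = (16, 9),  |d|² = 337;  R = 3+1 = 4,  c = 337−4² = 321
v_rel = (14, 8),  |v_rel|² = 260;  v_rel·d = (14)·(16) + (8)·(9) = 296
260·t² − 592·t + 321 = 0  ⇒  m = 296² − 260·321 = 4156
m = 4156 > 0,  v_rel·d = 296 > 0  ⇒  inside

inside=yes margin=4156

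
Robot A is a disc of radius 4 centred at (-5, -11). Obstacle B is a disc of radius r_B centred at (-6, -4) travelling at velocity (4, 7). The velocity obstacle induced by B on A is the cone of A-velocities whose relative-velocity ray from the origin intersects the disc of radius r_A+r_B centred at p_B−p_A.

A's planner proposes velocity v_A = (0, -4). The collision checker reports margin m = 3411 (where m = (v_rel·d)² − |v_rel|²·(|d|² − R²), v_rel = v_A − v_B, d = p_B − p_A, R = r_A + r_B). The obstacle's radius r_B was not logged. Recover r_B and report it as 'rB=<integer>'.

m = 3411
d = (-1, 7);  v_rel = (-4, -11),  |v_rel|² = 137
v_rel×d = (-4)·(7) − (-11)·(-1) = -39
since m = R²·137 − (-39)²:  R² = (1521 + 3411) / 137 = 36
R = √36 = 6  ⇒  r_B = 6 − 4 = 2

rB=2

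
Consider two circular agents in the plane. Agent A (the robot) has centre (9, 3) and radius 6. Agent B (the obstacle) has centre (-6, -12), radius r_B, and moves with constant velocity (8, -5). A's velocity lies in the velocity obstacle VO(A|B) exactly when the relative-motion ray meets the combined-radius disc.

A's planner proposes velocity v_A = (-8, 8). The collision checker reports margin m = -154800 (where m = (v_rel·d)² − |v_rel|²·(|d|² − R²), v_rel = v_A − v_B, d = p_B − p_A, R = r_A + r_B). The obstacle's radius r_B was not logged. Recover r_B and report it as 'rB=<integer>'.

m = -154800
d = (-15, -15);  v_rel = (-16, 13),  |v_rel|² = 425
v_rel×d = (-16)·(-15) − (13)·(-15) = 435
since m = R²·425 − 435²:  R² = (189225 + -154800) / 425 = 81
R = √81 = 9  ⇒  r_B = 9 − 6 = 3

rB=3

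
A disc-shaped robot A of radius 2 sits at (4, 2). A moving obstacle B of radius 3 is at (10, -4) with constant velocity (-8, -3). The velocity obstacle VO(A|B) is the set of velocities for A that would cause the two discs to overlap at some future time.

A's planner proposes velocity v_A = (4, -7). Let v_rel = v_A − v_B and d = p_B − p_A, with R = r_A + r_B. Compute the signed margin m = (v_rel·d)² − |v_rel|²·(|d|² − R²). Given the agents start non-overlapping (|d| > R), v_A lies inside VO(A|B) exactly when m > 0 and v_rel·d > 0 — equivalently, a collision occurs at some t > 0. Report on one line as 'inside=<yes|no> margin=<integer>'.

d = (6, -6),  |d|² = 72;  R = 2+3 = 5,  c = 72−5² = 47
v_rel = (12, -4),  |v_rel|² = 160;  v_rel·d = (12)·(6) + (-4)·(-6) = 96
160·t² − 192·t + 47 = 0  ⇒  m = 96² − 160·47 = 1696
m = 1696 > 0,  v_rel·d = 96 > 0  ⇒  inside

inside=yes margin=1696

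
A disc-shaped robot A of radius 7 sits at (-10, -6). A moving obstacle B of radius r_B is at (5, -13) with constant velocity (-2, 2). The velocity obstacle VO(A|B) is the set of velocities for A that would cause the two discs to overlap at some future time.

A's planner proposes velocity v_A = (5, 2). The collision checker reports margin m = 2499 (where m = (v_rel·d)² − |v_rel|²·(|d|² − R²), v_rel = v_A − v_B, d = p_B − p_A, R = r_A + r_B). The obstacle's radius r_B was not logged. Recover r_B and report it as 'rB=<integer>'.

m = 2499
d = (15, -7);  v_rel = (7, 0),  |v_rel|² = 49
v_rel×d = (7)·(-7) − (0)·(15) = -49
since m = R²·49 − (-49)²:  R² = (2401 + 2499) / 49 = 100
R = √100 = 10  ⇒  r_B = 10 − 7 = 3

rB=3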